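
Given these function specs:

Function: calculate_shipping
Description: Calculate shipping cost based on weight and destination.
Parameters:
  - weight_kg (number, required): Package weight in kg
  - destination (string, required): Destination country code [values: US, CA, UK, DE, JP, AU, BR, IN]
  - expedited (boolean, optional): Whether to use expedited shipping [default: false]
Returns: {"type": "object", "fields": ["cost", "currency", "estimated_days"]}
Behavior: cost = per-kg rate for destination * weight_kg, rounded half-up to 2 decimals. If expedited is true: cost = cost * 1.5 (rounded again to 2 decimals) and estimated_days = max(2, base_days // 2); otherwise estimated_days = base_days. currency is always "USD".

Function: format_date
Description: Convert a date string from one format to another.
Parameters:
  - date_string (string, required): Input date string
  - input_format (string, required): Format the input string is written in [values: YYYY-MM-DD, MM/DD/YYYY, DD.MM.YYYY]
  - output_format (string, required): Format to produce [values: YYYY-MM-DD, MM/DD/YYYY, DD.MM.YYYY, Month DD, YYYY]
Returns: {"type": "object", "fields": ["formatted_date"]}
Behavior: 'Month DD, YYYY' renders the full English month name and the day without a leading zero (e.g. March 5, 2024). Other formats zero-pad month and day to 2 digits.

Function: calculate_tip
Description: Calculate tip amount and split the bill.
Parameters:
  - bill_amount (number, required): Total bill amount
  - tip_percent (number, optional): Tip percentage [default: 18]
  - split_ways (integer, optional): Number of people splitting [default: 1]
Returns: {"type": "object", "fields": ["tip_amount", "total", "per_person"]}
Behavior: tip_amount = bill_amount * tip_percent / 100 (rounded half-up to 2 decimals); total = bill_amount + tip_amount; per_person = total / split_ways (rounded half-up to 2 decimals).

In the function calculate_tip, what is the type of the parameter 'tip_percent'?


The calculate_tip spec declares:
  - tip_percent (number, optional): Tip percentage [default: 18]
Type:
number


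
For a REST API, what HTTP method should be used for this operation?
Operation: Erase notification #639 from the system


GET = read, POST = create, PUT = update/replace, DELETE = remove
This operation is a removal.
DELETE


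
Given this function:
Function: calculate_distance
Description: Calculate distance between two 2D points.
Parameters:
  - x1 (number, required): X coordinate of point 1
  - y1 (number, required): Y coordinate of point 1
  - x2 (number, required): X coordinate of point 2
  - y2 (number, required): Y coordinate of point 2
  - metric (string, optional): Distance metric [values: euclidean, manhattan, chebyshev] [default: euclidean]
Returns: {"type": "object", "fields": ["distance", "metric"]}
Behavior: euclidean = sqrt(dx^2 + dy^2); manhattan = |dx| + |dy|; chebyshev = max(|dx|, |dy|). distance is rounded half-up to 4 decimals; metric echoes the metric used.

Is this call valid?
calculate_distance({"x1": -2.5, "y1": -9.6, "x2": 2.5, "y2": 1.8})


Checking all required parameters present and types match... All valid.
Valid


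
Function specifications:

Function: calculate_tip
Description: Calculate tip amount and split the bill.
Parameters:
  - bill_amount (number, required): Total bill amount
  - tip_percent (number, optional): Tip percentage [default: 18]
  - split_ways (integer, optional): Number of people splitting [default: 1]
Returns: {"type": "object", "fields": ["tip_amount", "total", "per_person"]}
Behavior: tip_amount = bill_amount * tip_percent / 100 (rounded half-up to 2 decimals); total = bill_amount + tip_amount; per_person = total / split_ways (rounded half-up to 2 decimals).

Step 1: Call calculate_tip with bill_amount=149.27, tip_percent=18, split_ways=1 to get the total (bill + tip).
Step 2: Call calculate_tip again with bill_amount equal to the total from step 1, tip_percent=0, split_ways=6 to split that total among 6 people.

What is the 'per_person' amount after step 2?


Step 1: calculate_tip(bill_amount=149.27, tip_percent=18, split_ways=1)
  tip_amount = 149.27 * 18/100 = 26.8686 -> 26.87
  total = 149.27 + 26.87 = 176.14
  per_person = 176.14 / 1 = 176.14 -> 176.14
  -> total = 176.14
Step 2: calculate_tip(bill_amount=176.14, tip_percent=0, split_ways=6)
  tip_amount = 176.14 * 0/100 = 0 -> 0.00
  total = 176.14 + 0.00 = 176.14
  per_person = 176.14 / 6 = 29.356667 -> 29.36
  -> per_person = 29.36
$29.36


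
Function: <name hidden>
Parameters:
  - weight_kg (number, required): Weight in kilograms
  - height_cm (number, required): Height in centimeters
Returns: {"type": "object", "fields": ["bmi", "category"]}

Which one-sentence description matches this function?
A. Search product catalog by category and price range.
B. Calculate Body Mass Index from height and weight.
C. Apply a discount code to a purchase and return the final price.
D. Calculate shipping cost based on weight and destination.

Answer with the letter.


Parameters weight_kg, height_cm and return ["bmi", "category"] fit: Calculate Body Mass Index from height and weight.
B


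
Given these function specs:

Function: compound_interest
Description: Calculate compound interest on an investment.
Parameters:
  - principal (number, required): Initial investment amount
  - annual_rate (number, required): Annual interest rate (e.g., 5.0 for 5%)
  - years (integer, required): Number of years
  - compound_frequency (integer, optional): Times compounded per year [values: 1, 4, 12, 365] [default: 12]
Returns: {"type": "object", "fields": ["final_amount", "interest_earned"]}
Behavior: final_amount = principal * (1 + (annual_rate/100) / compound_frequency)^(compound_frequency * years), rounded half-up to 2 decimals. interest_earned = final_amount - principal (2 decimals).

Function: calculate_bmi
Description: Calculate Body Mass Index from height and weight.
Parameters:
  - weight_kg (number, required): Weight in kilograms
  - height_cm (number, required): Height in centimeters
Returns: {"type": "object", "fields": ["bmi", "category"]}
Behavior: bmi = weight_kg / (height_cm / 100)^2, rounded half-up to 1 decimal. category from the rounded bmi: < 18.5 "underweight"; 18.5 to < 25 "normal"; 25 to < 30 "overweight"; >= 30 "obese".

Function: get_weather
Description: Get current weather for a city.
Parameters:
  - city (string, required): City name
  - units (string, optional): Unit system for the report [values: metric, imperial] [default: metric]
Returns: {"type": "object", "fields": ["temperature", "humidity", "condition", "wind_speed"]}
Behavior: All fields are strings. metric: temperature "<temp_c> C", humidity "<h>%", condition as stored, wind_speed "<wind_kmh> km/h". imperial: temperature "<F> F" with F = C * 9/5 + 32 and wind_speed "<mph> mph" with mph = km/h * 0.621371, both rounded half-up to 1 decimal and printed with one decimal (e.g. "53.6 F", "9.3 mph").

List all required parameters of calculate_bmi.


Parameters of calculate_bmi and their required/optional flag:
  weight_kg: required
  height_cm: required
height_cm, weight_kg


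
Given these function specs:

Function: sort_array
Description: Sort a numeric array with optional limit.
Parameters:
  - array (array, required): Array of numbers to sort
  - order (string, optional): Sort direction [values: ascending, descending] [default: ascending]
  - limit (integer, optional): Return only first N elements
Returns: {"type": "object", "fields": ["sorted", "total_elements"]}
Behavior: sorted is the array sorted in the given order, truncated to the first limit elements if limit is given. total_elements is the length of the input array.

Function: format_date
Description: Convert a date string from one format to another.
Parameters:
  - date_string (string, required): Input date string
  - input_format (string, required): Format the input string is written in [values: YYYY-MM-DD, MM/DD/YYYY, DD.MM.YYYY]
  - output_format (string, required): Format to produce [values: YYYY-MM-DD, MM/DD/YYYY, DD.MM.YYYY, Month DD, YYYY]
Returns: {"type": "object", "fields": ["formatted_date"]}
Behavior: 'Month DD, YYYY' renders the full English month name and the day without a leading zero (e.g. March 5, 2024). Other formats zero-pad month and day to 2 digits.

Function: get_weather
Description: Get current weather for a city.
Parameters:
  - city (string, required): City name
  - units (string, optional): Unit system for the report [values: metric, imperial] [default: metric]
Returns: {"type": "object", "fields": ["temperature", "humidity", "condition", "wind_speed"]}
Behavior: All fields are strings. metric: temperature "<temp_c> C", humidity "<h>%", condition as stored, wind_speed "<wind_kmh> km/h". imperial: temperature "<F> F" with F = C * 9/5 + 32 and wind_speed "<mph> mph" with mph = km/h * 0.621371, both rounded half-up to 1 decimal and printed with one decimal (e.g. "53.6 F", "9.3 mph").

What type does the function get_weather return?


The get_weather spec declares Returns: {"type": "object", "fields": ["temperature", "humidity", "condition", "wind_speed"]}
Type:
object


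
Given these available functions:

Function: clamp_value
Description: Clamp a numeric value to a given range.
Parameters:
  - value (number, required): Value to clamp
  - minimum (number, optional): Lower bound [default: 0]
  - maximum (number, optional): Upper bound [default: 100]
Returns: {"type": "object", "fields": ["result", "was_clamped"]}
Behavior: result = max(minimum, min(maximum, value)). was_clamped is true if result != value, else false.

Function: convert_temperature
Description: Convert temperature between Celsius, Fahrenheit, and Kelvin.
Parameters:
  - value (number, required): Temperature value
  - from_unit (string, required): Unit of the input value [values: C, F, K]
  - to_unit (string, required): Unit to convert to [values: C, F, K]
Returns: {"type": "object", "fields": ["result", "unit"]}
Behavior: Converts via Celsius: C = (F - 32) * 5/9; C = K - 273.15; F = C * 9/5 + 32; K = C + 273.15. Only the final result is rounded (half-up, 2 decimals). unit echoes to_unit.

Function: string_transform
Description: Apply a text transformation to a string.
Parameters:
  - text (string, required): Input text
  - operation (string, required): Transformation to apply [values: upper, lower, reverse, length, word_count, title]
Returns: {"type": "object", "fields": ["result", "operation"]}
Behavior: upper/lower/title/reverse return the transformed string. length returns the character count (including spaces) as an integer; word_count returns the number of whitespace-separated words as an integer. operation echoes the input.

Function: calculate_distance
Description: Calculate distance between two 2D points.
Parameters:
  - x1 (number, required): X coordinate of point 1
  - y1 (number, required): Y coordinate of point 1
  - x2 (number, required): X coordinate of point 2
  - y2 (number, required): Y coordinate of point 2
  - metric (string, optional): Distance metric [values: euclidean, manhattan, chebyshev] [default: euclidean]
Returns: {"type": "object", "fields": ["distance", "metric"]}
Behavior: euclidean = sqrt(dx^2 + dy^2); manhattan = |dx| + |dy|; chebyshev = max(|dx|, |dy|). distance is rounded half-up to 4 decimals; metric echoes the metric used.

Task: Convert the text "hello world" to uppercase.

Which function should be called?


The task needs a function whose description is: Apply a text transformation to a string.
string_transform


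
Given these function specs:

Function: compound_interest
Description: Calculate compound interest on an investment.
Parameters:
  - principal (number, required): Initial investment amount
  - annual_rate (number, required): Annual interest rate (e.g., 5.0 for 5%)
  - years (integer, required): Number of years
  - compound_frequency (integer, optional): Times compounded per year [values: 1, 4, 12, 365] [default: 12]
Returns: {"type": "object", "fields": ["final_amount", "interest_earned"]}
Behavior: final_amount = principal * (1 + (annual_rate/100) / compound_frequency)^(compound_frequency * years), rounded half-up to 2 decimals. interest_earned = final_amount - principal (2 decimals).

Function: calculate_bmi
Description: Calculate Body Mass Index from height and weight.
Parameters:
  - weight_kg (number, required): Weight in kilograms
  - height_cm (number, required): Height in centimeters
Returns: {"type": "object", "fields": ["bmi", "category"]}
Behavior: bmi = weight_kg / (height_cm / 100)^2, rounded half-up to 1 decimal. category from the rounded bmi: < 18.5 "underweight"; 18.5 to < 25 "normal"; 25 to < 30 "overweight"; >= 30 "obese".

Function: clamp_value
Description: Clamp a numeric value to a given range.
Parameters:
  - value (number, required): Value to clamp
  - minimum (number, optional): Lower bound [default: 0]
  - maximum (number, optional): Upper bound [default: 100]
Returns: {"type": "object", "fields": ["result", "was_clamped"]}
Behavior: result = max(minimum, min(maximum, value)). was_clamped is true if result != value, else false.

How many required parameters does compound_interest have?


Parameters of compound_interest: principal (required), annual_rate (required), years (required), compound_frequency (optional)
Required count:
3


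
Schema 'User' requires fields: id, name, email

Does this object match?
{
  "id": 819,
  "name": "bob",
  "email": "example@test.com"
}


Checking required fields... All present.
Valid - all required fields present


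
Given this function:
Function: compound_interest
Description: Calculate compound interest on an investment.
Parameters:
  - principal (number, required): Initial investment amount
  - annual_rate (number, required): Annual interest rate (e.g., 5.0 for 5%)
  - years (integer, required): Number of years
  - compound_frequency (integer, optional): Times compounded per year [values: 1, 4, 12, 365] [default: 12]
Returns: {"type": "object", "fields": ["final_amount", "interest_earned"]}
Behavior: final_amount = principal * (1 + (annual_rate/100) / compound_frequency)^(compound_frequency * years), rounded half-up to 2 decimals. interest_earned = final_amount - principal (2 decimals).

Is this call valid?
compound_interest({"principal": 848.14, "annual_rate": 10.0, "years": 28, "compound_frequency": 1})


Checking all required parameters present and types match... All valid.
Valid


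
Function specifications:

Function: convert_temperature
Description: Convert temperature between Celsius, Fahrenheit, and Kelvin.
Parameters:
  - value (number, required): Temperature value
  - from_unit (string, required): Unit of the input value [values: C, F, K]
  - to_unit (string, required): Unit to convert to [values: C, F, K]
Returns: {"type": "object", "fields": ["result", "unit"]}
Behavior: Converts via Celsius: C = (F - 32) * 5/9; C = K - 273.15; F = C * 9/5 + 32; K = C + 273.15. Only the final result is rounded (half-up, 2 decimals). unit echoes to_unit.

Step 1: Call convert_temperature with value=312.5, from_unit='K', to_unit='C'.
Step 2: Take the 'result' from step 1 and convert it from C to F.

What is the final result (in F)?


Step 1: convert_temperature(value=312.5, from_unit=K, to_unit=C)
  To C: 312.5 - 273.15 = 39.35
  Target is C: 39.35
  Round to 2 decimals: 39.35
  -> result = 39.35 C
Step 2: convert_temperature(value=39.35, from_unit=C, to_unit=F)
  Input already in C: 39.35
  To F: 39.35 * 9/5 + 32 = 102.83
  Round to 2 decimals: 102.83
  -> result = 102.83 F
102.83 F


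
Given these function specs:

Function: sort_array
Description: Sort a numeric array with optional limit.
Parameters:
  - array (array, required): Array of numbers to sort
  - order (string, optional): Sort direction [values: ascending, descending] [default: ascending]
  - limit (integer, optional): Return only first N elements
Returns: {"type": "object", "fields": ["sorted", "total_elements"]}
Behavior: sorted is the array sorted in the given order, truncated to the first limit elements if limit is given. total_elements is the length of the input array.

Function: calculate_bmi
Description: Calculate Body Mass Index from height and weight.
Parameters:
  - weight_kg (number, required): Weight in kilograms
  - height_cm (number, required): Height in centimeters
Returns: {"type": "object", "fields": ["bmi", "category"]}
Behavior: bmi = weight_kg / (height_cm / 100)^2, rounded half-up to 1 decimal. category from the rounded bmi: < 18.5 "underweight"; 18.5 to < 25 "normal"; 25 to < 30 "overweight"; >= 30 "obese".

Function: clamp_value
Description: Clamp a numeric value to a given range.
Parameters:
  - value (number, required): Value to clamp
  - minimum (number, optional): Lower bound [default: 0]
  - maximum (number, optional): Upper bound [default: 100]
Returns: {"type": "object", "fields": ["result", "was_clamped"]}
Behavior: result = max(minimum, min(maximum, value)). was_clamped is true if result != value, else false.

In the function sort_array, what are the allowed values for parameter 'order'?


The sort_array spec declares:
  - order (string, optional): Sort direction [values: ascending, descending] [default: ascending]
Allowed values:
ascending, descending


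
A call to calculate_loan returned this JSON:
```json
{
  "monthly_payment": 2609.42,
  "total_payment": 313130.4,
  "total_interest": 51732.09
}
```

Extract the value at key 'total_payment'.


313130.4


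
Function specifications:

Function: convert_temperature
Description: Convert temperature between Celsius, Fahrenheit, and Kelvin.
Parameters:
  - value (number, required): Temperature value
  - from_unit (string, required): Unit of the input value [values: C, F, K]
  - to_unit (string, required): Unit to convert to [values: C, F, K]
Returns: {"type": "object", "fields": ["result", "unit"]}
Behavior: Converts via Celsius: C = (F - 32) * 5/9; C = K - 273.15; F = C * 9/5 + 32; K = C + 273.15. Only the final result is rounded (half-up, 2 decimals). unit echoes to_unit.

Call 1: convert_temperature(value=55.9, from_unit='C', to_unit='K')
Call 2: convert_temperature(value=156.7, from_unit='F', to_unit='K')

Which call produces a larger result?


Call 1:
  Input already in C: 55.9
  To K: 55.9 + 273.15 = 329.05
  Round to 2 decimals: 329.05
  -> 329.05 K
Call 2:
  To C: (156.7 - 32) * 5/9 = 69.277778
  To K: 69.277778 + 273.15 = 342.427778
  Round to 2 decimals: 342.43
  -> 342.43 K
Call 2 (342.43 K)


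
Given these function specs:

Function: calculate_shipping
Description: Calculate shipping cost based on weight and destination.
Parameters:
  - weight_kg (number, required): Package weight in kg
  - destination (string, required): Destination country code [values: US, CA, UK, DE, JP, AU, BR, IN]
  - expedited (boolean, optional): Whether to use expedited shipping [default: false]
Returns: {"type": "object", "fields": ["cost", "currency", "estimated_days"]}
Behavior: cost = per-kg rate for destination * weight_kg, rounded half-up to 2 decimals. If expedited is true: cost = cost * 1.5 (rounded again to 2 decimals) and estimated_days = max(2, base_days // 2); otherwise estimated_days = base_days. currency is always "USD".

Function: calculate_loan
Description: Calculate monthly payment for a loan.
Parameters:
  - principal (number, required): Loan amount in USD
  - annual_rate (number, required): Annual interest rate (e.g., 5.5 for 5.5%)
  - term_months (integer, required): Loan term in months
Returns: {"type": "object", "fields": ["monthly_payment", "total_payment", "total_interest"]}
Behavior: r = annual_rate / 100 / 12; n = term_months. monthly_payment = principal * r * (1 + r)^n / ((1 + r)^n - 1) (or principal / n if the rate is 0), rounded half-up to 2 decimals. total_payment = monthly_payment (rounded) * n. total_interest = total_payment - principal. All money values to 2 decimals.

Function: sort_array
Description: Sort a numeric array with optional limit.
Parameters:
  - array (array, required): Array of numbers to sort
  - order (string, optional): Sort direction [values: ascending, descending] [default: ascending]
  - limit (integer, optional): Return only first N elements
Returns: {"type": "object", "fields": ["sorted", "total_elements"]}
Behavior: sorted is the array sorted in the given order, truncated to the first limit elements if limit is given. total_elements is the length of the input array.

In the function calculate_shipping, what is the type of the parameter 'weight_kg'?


The calculate_shipping spec declares:
  - weight_kg (number, required): Package weight in kg
Type:
number


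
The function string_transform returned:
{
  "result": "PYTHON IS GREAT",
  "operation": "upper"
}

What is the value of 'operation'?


upper


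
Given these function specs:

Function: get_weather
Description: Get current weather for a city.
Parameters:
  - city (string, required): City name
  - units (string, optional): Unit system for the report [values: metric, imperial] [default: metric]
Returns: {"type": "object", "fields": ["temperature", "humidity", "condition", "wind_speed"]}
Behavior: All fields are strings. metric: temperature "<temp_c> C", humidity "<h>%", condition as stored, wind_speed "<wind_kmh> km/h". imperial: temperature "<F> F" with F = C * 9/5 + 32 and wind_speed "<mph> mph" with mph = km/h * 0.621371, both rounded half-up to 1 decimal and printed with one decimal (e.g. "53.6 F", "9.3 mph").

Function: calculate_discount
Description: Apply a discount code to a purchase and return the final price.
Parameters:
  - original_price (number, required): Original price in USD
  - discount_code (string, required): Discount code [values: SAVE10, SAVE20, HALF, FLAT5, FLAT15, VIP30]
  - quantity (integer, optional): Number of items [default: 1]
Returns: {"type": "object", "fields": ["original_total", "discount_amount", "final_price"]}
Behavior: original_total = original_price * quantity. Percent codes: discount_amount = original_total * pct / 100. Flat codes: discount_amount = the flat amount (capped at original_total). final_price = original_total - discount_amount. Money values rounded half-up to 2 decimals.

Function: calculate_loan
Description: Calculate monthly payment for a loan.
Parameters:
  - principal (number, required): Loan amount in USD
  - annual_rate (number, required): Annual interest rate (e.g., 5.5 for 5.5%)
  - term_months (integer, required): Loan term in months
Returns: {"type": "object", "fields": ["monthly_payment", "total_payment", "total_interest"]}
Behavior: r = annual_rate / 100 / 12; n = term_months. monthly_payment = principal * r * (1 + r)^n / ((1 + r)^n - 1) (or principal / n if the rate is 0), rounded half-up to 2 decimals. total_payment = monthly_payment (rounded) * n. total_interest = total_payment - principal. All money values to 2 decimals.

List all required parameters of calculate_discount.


Parameters of calculate_discount and their required/optional flag:
  original_price: required
  discount_code: required
  quantity: optional
discount_code, original_price


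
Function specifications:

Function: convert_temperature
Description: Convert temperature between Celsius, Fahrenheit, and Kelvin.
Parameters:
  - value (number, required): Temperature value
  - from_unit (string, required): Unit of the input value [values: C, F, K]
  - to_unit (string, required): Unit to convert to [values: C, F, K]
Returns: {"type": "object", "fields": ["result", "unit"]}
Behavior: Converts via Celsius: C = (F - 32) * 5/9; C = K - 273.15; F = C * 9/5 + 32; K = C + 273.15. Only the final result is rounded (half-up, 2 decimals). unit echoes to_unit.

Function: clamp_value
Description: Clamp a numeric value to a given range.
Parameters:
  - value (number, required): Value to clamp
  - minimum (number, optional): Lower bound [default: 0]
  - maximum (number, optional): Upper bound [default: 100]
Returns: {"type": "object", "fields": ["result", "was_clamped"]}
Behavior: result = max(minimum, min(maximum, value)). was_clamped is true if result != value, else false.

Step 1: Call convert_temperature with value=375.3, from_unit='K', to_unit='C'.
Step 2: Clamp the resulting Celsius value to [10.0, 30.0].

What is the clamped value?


Step 1: convert_temperature(value=375.3, from_unit=K, to_unit=C)
  To C: 375.3 - 273.15 = 102.15
  Target is C: 102.15
  Round to 2 decimals: 102.15
  -> result = 102.15 C
Step 2: clamp_value(value=102.15, minimum=10.0, maximum=30.0)
  result = max(10.0, min(30.0, 102.15)) = max(10.0, 30.0) = 30.0
  was_clamped = (30.0 != 102.15) = true
  -> result = 30.0
30.0


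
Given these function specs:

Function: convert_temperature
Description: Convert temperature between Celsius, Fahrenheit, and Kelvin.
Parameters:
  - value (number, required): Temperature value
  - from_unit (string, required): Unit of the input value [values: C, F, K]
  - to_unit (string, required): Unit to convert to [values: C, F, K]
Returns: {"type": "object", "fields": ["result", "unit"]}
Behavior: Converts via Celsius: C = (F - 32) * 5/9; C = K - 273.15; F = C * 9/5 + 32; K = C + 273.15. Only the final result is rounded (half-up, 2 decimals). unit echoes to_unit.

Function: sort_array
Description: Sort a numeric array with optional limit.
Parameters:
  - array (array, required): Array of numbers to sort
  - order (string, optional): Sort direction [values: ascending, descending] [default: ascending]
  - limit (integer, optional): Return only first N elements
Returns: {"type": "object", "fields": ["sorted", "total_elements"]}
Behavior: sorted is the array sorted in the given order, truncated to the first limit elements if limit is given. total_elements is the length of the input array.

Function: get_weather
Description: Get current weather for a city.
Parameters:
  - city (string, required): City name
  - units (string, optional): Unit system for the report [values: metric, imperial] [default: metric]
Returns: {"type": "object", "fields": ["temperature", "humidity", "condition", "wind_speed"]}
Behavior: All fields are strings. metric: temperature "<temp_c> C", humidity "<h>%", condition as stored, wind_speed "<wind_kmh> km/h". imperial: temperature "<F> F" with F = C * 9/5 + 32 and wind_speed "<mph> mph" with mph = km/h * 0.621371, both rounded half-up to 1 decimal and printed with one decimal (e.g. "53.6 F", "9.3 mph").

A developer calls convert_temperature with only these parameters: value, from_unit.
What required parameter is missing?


Required parameters: value, from_unit, to_unit
Provided: value, from_unit
Missing: to_unit
to_unit


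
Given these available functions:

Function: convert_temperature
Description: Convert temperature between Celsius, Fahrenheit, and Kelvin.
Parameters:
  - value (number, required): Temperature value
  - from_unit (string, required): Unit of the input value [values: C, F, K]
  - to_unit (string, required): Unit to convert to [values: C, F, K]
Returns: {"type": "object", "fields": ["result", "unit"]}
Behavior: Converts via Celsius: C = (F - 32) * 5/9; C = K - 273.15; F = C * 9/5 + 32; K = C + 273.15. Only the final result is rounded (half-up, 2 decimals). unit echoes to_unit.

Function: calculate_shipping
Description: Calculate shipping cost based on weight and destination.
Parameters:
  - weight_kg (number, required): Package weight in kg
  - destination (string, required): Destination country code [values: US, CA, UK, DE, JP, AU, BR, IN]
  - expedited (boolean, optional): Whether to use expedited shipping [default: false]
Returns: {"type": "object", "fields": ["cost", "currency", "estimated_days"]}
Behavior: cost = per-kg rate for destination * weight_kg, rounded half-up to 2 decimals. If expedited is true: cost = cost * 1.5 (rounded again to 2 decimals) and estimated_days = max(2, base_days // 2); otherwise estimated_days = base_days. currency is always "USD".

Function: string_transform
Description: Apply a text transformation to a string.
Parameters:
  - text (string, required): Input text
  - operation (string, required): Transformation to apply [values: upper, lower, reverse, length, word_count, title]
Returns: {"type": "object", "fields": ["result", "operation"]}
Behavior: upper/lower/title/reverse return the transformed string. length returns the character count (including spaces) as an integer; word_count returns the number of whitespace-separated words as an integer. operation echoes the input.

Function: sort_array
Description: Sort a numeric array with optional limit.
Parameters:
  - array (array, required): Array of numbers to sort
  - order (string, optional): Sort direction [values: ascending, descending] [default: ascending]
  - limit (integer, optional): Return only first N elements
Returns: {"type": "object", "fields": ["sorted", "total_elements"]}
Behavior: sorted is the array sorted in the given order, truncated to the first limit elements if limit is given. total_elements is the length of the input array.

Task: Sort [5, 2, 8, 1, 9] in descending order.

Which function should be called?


The task needs a function whose description is: Sort a numeric array with optional limit.
sort_array


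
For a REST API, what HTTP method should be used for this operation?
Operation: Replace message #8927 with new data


GET = read, POST = create, PUT = update/replace, DELETE = remove
This operation is an update/replace.
PUT


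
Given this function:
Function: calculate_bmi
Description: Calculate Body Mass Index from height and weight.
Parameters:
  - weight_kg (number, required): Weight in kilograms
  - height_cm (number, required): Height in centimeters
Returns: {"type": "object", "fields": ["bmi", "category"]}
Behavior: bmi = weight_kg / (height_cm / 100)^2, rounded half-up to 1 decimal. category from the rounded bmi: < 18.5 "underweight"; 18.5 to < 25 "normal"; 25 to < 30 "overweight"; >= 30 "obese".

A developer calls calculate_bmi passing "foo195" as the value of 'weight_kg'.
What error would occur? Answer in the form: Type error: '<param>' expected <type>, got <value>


Spec: 'weight_kg' is declared as number; "foo195" is a string.
Type error: 'weight_kg' expected number, got "foo195"


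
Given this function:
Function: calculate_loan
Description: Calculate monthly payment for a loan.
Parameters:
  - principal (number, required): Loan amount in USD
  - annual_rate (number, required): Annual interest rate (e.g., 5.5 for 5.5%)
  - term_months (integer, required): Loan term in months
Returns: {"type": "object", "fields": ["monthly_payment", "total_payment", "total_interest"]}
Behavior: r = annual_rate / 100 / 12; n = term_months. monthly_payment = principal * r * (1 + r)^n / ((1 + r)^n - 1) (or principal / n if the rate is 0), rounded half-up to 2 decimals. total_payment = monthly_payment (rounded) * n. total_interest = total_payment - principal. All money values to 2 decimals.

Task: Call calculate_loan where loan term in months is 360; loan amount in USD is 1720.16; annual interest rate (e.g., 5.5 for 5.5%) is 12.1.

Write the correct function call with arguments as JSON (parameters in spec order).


Mapping each described value to its parameter name:
  'Loan term in months' -> term_months = 360
  'Loan amount in USD' -> principal = 1720.16
  'Annual interest rate (e.g., 5.5 for 5.5%)' -> annual_rate = 12.1
calculate_loan({"principal": 1720.16, "annual_rate": 12.1, "term_months": 360})


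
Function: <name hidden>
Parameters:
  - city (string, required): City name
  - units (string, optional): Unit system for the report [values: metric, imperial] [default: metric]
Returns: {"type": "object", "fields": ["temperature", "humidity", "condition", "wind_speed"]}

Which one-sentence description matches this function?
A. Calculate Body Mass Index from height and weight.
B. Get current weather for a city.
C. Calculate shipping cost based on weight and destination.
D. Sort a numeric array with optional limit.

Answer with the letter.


Parameters city, units and return ["temperature", "humidity", "condition", "wind_speed"] fit: Get current weather for a city.
B


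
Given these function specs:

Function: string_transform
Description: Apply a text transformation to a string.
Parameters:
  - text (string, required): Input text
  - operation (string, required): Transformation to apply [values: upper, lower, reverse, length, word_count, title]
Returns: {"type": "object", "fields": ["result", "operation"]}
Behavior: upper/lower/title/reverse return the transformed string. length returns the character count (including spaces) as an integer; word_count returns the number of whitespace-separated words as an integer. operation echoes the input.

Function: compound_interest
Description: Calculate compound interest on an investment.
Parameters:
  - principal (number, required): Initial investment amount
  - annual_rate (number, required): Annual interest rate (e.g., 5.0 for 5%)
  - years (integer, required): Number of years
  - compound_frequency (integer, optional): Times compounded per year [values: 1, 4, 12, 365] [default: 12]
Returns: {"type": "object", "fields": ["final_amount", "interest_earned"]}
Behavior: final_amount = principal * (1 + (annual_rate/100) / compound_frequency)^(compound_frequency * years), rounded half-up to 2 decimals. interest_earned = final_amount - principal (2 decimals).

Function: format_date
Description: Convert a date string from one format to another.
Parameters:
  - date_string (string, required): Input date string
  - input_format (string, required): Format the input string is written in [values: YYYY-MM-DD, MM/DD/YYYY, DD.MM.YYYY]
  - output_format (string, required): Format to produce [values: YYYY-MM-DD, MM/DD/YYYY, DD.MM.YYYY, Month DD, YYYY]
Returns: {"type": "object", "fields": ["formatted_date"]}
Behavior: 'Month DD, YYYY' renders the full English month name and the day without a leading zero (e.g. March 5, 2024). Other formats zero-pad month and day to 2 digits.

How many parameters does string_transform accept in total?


Parameters of string_transform: text (required), operation (required)
Total:
2


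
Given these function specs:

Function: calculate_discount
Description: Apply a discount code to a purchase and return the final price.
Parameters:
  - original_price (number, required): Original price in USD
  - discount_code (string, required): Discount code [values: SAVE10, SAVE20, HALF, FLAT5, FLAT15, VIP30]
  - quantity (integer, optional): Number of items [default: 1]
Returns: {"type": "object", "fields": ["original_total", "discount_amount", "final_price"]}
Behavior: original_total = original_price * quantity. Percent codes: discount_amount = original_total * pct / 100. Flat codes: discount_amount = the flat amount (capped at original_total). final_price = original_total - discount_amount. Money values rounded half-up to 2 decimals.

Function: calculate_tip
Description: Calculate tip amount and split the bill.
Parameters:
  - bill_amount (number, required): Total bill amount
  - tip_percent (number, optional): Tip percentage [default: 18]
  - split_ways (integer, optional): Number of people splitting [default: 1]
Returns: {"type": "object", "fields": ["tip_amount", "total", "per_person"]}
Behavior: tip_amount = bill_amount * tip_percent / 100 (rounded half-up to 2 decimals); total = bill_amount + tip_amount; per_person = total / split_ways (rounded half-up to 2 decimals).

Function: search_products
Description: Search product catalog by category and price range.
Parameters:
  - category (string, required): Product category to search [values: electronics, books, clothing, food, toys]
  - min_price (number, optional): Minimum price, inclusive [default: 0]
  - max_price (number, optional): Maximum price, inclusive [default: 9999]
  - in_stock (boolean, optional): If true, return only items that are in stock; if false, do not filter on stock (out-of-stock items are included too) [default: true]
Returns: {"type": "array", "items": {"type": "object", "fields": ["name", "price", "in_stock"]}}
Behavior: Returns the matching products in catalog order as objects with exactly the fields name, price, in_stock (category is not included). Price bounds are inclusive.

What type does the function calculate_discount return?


The calculate_discount spec declares Returns: {"type": "object", "fields": ["original_total", "discount_amount", "final_price"]}
Type:
object


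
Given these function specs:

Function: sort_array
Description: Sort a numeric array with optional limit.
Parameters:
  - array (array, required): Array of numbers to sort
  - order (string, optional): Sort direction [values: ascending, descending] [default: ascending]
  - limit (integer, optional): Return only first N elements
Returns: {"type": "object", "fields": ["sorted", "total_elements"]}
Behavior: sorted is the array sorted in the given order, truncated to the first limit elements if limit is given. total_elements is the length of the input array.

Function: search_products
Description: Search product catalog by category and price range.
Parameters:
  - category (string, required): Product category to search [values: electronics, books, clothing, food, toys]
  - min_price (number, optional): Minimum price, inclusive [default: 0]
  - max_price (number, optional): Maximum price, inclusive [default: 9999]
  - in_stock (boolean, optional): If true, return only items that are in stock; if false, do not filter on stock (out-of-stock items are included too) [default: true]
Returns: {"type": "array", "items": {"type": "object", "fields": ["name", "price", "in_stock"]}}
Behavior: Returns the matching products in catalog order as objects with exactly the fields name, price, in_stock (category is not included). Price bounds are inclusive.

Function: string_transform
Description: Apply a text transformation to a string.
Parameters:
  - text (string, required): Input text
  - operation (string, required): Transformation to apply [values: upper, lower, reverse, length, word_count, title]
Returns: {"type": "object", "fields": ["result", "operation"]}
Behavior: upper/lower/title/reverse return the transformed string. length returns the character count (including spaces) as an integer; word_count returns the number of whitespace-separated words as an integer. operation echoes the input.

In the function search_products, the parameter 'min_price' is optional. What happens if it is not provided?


The search_products spec declares:
  - min_price (number, optional): Minimum price, inclusive [default: 0]
It defaults to 0


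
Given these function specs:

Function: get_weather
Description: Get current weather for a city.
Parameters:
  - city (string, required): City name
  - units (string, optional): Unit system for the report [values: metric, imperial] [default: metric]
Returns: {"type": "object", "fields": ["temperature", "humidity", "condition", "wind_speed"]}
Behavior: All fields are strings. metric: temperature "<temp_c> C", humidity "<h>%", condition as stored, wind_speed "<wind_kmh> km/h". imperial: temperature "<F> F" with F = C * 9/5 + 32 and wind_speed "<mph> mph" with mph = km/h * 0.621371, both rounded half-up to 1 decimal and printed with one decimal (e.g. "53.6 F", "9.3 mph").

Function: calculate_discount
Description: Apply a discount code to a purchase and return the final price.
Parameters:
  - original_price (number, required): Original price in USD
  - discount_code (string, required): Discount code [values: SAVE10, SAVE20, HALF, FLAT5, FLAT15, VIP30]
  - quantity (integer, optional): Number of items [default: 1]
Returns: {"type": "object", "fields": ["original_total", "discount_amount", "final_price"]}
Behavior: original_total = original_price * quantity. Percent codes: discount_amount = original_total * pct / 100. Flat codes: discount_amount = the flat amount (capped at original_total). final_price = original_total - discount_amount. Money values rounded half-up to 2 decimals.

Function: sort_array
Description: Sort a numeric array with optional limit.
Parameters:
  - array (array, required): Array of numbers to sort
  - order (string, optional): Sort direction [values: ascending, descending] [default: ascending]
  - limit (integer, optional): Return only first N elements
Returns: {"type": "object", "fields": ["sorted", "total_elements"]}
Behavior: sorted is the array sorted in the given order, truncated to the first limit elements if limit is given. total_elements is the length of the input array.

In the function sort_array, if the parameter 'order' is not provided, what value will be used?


The sort_array spec declares:
  - order (string, optional): Sort direction [values: ascending, descending] [default: ascending]
Default:
ascending
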